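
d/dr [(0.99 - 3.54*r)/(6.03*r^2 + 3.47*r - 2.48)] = (21.3462*r^2 - 11.9394*r + 5.3439)/(36.3609*r^4 + 41.8482*r^3 - 17.8679*r^2 - 17.2112*r + 6.1504)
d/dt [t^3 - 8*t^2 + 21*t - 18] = 3*t^2 - 16*t + 21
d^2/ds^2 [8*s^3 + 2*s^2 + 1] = 48*s + 4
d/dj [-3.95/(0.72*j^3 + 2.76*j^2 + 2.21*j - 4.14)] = (8.532*j^2 + 21.804*j + 8.7295)/(0.72*j^3 + 2.76*j^2 + 2.21*j - 4.14)^2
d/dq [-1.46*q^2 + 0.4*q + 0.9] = 0.4 - 2.92*q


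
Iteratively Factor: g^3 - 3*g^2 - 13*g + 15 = (g + 3)*(g^2 - 6*g + 5) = (g - 1)*(g + 3)*(g - 5)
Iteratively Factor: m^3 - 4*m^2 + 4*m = (m - 2)*(m^2 - 2*m) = m*(m - 2)*(m - 2)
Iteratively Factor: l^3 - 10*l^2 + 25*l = (l)*(l^2 - 10*l + 25) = l*(l - 5)*(l - 5)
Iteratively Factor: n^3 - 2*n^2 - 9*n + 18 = (n - 2)*(n^2 - 9) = (n - 2)*(n + 3)*(n - 3)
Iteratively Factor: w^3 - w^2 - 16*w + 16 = (w - 4)*(w^2 + 3*w - 4) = (w - 4)*(w - 1)*(w + 4)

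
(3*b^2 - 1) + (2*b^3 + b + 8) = 2*b^3 + 3*b^2 + b + 7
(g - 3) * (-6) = 18 - 6*g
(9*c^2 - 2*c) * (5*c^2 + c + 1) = 45*c^4 - c^3 + 7*c^2 - 2*c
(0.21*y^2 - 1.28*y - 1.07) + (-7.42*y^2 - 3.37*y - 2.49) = -7.21*y^2 - 4.65*y - 3.56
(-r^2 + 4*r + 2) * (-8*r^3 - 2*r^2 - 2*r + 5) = 8*r^5 - 30*r^4 - 22*r^3 - 17*r^2 + 16*r + 10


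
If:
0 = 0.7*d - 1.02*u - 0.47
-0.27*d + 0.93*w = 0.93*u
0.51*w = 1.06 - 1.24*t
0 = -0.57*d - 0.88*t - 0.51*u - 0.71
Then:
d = -2.46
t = 2.03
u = -2.15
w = -2.86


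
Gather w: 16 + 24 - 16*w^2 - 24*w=-16*w^2 - 24*w + 40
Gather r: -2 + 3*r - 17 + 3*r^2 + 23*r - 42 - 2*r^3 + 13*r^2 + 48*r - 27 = -2*r^3 + 16*r^2 + 74*r - 88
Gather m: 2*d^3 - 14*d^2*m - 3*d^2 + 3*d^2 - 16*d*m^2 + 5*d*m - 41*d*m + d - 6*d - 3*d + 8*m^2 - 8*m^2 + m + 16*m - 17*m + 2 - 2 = 2*d^3 - 16*d*m^2 - 8*d + m*(-14*d^2 - 36*d)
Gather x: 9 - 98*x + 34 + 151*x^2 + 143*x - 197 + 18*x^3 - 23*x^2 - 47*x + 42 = 18*x^3 + 128*x^2 - 2*x - 112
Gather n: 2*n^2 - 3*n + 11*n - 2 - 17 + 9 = 2*n^2 + 8*n - 10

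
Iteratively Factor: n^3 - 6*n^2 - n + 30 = (n - 3)*(n^2 - 3*n - 10) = (n - 3)*(n + 2)*(n - 5)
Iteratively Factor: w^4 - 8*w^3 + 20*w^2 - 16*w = (w - 2)*(w^3 - 6*w^2 + 8*w) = (w - 2)^2*(w^2 - 4*w) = (w - 4)*(w - 2)^2*(w)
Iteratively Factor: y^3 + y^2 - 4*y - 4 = (y + 2)*(y^2 - y - 2) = (y + 1)*(y + 2)*(y - 2)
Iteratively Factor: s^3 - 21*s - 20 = (s + 1)*(s^2 - s - 20) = (s - 5)*(s + 1)*(s + 4)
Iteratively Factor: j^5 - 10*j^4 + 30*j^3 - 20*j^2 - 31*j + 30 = (j - 2)*(j^4 - 8*j^3 + 14*j^2 + 8*j - 15) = (j - 3)*(j - 2)*(j^3 - 5*j^2 - j + 5) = (j - 3)*(j - 2)*(j - 1)*(j^2 - 4*j - 5) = (j - 3)*(j - 2)*(j - 1)*(j + 1)*(j - 5)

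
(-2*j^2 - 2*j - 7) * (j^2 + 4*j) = -2*j^4 - 10*j^3 - 15*j^2 - 28*j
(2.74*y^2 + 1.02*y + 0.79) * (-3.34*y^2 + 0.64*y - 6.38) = -9.1516*y^4 - 1.6532*y^3 - 19.467*y^2 - 6.002*y - 5.0402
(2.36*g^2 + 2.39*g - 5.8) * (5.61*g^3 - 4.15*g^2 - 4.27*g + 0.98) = 13.2396*g^5 + 3.6139*g^4 - 52.5337*g^3 + 16.1775*g^2 + 27.1082*g - 5.684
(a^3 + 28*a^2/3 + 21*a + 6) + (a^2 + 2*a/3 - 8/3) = a^3 + 31*a^2/3 + 65*a/3 + 10/3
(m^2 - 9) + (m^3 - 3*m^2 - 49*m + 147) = m^3 - 2*m^2 - 49*m + 138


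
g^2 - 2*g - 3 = (g - 3)*(g + 1)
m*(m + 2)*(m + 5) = m^3 + 7*m^2 + 10*m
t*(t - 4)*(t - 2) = t^3 - 6*t^2 + 8*t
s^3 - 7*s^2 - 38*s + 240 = (s - 8)*(s - 5)*(s + 6)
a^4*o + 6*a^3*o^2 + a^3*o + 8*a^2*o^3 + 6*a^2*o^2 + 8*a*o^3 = a*(a + 2*o)*(a + 4*o)*(a*o + o)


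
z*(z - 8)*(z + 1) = z^3 - 7*z^2 - 8*z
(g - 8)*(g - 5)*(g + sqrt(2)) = g^3 - 13*g^2 + sqrt(2)*g^2 - 13*sqrt(2)*g + 40*g + 40*sqrt(2)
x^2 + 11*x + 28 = (x + 4)*(x + 7)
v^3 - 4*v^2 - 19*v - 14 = (v - 7)*(v + 1)*(v + 2)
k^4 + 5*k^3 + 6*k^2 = k^2*(k + 2)*(k + 3)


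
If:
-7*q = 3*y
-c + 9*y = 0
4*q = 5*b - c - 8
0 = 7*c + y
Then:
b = 8/5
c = 0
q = 0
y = 0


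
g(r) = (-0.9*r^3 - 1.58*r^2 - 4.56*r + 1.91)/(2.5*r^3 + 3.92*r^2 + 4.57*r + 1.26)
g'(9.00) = 0.00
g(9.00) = -0.38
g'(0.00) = -9.12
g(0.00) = 1.52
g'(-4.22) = -0.06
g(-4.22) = -0.45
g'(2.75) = 0.02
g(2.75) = -0.43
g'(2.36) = 0.02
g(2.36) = -0.44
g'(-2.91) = -0.21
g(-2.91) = -0.59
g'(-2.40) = -0.42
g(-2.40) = -0.75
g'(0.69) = -0.52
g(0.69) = -0.32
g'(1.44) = -0.02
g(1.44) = -0.45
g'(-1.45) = -1.97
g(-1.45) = -1.67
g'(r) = (-7.5*r^2 - 7.84*r - 4.57)*(-0.9*r^3 - 1.58*r^2 - 4.56*r + 1.91)/(2.5*r^3 + 3.92*r^2 + 4.57*r + 1.26)^2 + (-2.7*r^2 - 3.16*r - 4.56)/(2.5*r^3 + 3.92*r^2 + 4.57*r + 1.26)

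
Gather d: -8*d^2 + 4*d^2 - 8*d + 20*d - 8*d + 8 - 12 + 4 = -4*d^2 + 4*d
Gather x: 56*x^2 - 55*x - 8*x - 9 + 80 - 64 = 56*x^2 - 63*x + 7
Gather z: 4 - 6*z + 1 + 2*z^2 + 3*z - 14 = 2*z^2 - 3*z - 9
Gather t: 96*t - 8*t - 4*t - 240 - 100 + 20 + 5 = 84*t - 315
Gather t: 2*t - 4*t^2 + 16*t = -4*t^2 + 18*t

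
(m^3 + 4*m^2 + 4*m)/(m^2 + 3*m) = (m^2 + 4*m + 4)/(m + 3)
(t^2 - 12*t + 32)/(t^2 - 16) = (t - 8)/(t + 4)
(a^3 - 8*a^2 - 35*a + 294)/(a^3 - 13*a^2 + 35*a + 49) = (a + 6)/(a + 1)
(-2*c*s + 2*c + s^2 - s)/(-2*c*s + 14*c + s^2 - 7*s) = (s - 1)/(s - 7)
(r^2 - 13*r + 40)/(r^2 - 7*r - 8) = (r - 5)/(r + 1)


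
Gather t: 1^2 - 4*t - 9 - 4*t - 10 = -8*t - 18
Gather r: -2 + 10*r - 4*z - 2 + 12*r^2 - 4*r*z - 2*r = 12*r^2 + r*(8 - 4*z) - 4*z - 4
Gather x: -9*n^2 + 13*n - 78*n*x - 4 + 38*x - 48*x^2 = -9*n^2 + 13*n - 48*x^2 + x*(38 - 78*n) - 4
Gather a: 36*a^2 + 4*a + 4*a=36*a^2 + 8*a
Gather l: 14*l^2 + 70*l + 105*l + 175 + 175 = 14*l^2 + 175*l + 350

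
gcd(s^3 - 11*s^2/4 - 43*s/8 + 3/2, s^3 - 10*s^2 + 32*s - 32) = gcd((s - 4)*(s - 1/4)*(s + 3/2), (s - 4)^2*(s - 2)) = s - 4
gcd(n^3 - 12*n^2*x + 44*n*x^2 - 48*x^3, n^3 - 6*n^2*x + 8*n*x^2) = n^2 - 6*n*x + 8*x^2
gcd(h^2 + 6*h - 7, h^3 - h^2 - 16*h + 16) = h - 1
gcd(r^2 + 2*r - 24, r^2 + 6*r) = r + 6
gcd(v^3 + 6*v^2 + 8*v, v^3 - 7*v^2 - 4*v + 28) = v + 2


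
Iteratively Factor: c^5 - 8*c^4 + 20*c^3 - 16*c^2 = (c - 4)*(c^4 - 4*c^3 + 4*c^2) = c*(c - 4)*(c^3 - 4*c^2 + 4*c) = c*(c - 4)*(c - 2)*(c^2 - 2*c) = c*(c - 4)*(c - 2)^2*(c)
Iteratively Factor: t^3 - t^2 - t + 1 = (t - 1)*(t^2 - 1) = (t - 1)^2*(t + 1)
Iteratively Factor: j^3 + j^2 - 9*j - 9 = (j - 3)*(j^2 + 4*j + 3) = (j - 3)*(j + 3)*(j + 1)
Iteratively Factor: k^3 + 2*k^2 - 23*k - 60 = (k - 5)*(k^2 + 7*k + 12) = (k - 5)*(k + 3)*(k + 4)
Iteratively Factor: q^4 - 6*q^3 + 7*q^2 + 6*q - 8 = (q + 1)*(q^3 - 7*q^2 + 14*q - 8) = (q - 2)*(q + 1)*(q^2 - 5*q + 4) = (q - 2)*(q - 1)*(q + 1)*(q - 4)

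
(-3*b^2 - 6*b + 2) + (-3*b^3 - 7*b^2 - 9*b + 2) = -3*b^3 - 10*b^2 - 15*b + 4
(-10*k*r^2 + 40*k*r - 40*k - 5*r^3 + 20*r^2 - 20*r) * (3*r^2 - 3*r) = -30*k*r^4 + 150*k*r^3 - 240*k*r^2 + 120*k*r - 15*r^5 + 75*r^4 - 120*r^3 + 60*r^2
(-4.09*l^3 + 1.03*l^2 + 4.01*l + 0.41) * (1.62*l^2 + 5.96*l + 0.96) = -6.6258*l^5 - 22.7078*l^4 + 8.7086*l^3 + 25.5526*l^2 + 6.2932*l + 0.3936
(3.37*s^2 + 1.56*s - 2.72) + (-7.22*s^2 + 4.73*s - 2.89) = -3.85*s^2 + 6.29*s - 5.61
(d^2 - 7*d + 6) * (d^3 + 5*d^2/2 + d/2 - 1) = d^5 - 9*d^4/2 - 11*d^3 + 21*d^2/2 + 10*d - 6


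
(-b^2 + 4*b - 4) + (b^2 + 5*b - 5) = 9*b - 9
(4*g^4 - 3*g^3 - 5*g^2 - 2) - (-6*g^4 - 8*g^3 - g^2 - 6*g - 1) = 10*g^4 + 5*g^3 - 4*g^2 + 6*g - 1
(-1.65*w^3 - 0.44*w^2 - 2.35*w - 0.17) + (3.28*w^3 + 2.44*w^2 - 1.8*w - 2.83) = 1.63*w^3 + 2.0*w^2 - 4.15*w - 3.0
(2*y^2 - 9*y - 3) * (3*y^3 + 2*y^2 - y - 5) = 6*y^5 - 23*y^4 - 29*y^3 - 7*y^2 + 48*y + 15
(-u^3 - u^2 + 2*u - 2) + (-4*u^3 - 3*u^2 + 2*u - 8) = -5*u^3 - 4*u^2 + 4*u - 10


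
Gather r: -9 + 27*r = 27*r - 9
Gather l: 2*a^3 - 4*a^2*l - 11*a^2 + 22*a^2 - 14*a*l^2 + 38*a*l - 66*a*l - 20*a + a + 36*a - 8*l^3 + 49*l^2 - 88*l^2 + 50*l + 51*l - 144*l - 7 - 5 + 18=2*a^3 + 11*a^2 + 17*a - 8*l^3 + l^2*(-14*a - 39) + l*(-4*a^2 - 28*a - 43) + 6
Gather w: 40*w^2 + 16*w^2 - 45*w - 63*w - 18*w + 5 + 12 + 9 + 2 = 56*w^2 - 126*w + 28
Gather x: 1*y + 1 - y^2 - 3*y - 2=-y^2 - 2*y - 1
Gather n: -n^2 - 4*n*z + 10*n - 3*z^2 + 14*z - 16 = -n^2 + n*(10 - 4*z) - 3*z^2 + 14*z - 16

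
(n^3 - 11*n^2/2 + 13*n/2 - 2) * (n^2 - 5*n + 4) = n^5 - 21*n^4/2 + 38*n^3 - 113*n^2/2 + 36*n - 8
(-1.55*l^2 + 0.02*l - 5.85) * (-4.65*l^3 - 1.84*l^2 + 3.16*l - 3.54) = 7.2075*l^5 + 2.759*l^4 + 22.2677*l^3 + 16.3142*l^2 - 18.5568*l + 20.709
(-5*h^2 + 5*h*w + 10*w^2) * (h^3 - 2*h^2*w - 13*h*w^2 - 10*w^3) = -5*h^5 + 15*h^4*w + 65*h^3*w^2 - 35*h^2*w^3 - 180*h*w^4 - 100*w^5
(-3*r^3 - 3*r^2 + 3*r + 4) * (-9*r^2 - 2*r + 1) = 27*r^5 + 33*r^4 - 24*r^3 - 45*r^2 - 5*r + 4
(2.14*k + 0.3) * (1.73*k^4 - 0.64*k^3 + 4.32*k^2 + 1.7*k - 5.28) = 3.7022*k^5 - 0.8506*k^4 + 9.0528*k^3 + 4.934*k^2 - 10.7892*k - 1.584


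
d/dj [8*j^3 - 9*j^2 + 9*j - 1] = 24*j^2 - 18*j + 9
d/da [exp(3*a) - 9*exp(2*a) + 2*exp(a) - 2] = (3*exp(2*a) - 18*exp(a) + 2)*exp(a)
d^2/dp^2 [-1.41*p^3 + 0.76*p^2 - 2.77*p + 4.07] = 1.52 - 8.46*p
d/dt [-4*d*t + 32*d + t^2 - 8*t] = -4*d + 2*t - 8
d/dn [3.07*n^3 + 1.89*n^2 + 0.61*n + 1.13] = 9.21*n^2 + 3.78*n + 0.61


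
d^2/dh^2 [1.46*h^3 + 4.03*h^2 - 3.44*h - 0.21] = 8.76*h + 8.06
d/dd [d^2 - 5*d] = 2*d - 5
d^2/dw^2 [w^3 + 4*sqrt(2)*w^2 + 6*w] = 6*w + 8*sqrt(2)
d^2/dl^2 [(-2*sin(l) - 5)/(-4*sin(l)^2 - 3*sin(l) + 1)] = (-32*sin(l)^4 - 264*sin(l)^3 + 100*sin(l)^2 + 249*sin(l) + 142)/((sin(l) + 1)^2*(4*sin(l) - 1)^3)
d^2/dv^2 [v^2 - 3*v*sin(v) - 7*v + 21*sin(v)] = 3*v*sin(v) - 21*sin(v) - 6*cos(v) + 2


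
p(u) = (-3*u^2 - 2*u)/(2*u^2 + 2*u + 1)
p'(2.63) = -0.08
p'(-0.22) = -1.80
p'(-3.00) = -0.01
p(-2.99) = -1.62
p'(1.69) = -0.18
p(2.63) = -1.29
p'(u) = (-6*u - 2)/(2*u^2 + 2*u + 1) + (-4*u - 2)*(-3*u^2 - 2*u)/(2*u^2 + 2*u + 1)^2 = 2*(-u^2 - 3*u - 1)/(4*u^4 + 8*u^3 + 8*u^2 + 4*u + 1)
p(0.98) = -0.99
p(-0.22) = 0.45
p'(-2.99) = -0.01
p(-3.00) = -1.62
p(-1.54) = -1.52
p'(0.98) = -0.41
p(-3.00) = -1.62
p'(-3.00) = -0.01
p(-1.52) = -1.51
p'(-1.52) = 0.38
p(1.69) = -1.18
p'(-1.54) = 0.35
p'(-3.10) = -0.01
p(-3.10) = -1.61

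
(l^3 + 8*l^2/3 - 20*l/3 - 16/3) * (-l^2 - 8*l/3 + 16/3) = -l^5 - 16*l^4/3 + 44*l^3/9 + 112*l^2/3 - 64*l/3 - 256/9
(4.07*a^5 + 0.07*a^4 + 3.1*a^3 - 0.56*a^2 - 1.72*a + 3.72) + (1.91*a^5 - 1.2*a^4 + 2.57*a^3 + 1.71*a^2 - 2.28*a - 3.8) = 5.98*a^5 - 1.13*a^4 + 5.67*a^3 + 1.15*a^2 - 4.0*a - 0.0799999999999996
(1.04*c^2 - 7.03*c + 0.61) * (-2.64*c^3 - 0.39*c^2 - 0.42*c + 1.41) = -2.7456*c^5 + 18.1536*c^4 + 0.6945*c^3 + 4.1811*c^2 - 10.1685*c + 0.8601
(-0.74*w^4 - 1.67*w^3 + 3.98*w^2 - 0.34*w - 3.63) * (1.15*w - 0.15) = -0.851*w^5 - 1.8095*w^4 + 4.8275*w^3 - 0.988*w^2 - 4.1235*w + 0.5445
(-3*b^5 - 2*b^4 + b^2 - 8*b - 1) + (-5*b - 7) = -3*b^5 - 2*b^4 + b^2 - 13*b - 8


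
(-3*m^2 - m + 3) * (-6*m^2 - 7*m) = 18*m^4 + 27*m^3 - 11*m^2 - 21*m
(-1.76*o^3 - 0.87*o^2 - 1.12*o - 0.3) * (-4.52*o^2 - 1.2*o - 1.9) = 7.9552*o^5 + 6.0444*o^4 + 9.4504*o^3 + 4.353*o^2 + 2.488*o + 0.57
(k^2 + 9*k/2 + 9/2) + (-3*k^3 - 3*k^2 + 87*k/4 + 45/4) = -3*k^3 - 2*k^2 + 105*k/4 + 63/4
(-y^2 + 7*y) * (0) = 0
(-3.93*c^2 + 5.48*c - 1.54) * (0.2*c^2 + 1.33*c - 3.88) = -0.786*c^4 - 4.1309*c^3 + 22.2288*c^2 - 23.3106*c + 5.9752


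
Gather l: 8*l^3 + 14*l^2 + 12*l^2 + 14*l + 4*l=8*l^3 + 26*l^2 + 18*l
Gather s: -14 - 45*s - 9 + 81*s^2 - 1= 81*s^2 - 45*s - 24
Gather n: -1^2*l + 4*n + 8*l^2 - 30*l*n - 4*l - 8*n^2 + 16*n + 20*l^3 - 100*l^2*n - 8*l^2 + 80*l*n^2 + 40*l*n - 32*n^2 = 20*l^3 - 5*l + n^2*(80*l - 40) + n*(-100*l^2 + 10*l + 20)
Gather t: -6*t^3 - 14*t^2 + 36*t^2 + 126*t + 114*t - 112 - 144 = -6*t^3 + 22*t^2 + 240*t - 256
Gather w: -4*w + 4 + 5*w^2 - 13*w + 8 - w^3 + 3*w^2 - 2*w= -w^3 + 8*w^2 - 19*w + 12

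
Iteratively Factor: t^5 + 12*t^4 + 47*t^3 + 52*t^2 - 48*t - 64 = (t - 1)*(t^4 + 13*t^3 + 60*t^2 + 112*t + 64) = (t - 1)*(t + 4)*(t^3 + 9*t^2 + 24*t + 16) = (t - 1)*(t + 1)*(t + 4)*(t^2 + 8*t + 16) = (t - 1)*(t + 1)*(t + 4)^2*(t + 4)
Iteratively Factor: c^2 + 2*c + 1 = (c + 1)*(c + 1)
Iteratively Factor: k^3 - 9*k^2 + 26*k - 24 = (k - 3)*(k^2 - 6*k + 8) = (k - 4)*(k - 3)*(k - 2)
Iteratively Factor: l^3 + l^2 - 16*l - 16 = (l + 1)*(l^2 - 16) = (l + 1)*(l + 4)*(l - 4)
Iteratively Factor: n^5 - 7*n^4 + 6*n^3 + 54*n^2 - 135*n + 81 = (n - 3)*(n^4 - 4*n^3 - 6*n^2 + 36*n - 27) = (n - 3)*(n + 3)*(n^3 - 7*n^2 + 15*n - 9) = (n - 3)^2*(n + 3)*(n^2 - 4*n + 3) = (n - 3)^3*(n + 3)*(n - 1)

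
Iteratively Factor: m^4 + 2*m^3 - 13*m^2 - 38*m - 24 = (m + 3)*(m^3 - m^2 - 10*m - 8) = (m + 1)*(m + 3)*(m^2 - 2*m - 8) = (m + 1)*(m + 2)*(m + 3)*(m - 4)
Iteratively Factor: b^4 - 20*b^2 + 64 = (b + 2)*(b^3 - 2*b^2 - 16*b + 32) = (b - 4)*(b + 2)*(b^2 + 2*b - 8) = (b - 4)*(b - 2)*(b + 2)*(b + 4)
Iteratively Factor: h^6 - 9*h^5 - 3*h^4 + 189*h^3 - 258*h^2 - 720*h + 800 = (h + 2)*(h^5 - 11*h^4 + 19*h^3 + 151*h^2 - 560*h + 400) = (h - 5)*(h + 2)*(h^4 - 6*h^3 - 11*h^2 + 96*h - 80) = (h - 5)*(h - 4)*(h + 2)*(h^3 - 2*h^2 - 19*h + 20) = (h - 5)*(h - 4)*(h - 1)*(h + 2)*(h^2 - h - 20) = (h - 5)^2*(h - 4)*(h - 1)*(h + 2)*(h + 4)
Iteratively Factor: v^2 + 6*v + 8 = (v + 4)*(v + 2)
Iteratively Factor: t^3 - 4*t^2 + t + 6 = (t - 2)*(t^2 - 2*t - 3) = (t - 2)*(t + 1)*(t - 3)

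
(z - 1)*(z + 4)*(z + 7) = z^3 + 10*z^2 + 17*z - 28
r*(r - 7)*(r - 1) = r^3 - 8*r^2 + 7*r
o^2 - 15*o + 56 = (o - 8)*(o - 7)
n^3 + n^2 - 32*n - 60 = (n - 6)*(n + 2)*(n + 5)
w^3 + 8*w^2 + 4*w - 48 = (w - 2)*(w + 4)*(w + 6)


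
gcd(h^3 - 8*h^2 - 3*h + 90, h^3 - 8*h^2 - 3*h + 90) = h^3 - 8*h^2 - 3*h + 90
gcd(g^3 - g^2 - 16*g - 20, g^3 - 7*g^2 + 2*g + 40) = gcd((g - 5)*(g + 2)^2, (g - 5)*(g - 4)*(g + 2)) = g^2 - 3*g - 10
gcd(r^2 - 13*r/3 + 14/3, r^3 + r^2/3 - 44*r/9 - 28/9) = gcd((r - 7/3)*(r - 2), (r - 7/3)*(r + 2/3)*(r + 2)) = r - 7/3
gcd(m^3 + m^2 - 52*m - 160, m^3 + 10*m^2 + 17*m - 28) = m + 4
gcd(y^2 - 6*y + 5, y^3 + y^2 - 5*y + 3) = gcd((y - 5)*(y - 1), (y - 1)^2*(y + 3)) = y - 1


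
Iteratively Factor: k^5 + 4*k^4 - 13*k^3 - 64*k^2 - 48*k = (k + 4)*(k^4 - 13*k^2 - 12*k) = k*(k + 4)*(k^3 - 13*k - 12) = k*(k + 1)*(k + 4)*(k^2 - k - 12) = k*(k - 4)*(k + 1)*(k + 4)*(k + 3)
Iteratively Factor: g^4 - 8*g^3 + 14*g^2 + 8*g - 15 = (g + 1)*(g^3 - 9*g^2 + 23*g - 15) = (g - 1)*(g + 1)*(g^2 - 8*g + 15) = (g - 5)*(g - 1)*(g + 1)*(g - 3)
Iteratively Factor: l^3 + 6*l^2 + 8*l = (l + 4)*(l^2 + 2*l) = l*(l + 4)*(l + 2)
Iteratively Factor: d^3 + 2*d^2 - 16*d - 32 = (d + 4)*(d^2 - 2*d - 8) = (d - 4)*(d + 4)*(d + 2)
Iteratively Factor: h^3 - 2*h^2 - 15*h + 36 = (h + 4)*(h^2 - 6*h + 9) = (h - 3)*(h + 4)*(h - 3)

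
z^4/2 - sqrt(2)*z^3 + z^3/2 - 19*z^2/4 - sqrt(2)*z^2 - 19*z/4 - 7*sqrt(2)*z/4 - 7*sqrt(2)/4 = (z/2 + 1/2)*(z - 7*sqrt(2)/2)*(z + sqrt(2)/2)*(z + sqrt(2))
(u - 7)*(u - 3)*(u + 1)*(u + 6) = u^4 - 3*u^3 - 43*u^2 + 87*u + 126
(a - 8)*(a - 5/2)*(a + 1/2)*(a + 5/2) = a^4 - 15*a^3/2 - 41*a^2/4 + 375*a/8 + 25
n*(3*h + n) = 3*h*n + n^2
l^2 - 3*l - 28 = (l - 7)*(l + 4)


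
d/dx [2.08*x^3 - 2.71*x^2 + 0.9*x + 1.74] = 6.24*x^2 - 5.42*x + 0.9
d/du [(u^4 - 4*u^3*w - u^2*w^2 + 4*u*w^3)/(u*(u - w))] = 2*u - 3*w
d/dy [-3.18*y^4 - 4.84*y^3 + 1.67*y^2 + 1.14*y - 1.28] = -12.72*y^3 - 14.52*y^2 + 3.34*y + 1.14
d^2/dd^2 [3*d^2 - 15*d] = 6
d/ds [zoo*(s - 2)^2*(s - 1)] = zoo*(s^2 + s + 1)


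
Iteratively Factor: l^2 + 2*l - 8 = (l + 4)*(l - 2)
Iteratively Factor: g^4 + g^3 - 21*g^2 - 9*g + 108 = (g + 3)*(g^3 - 2*g^2 - 15*g + 36) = (g - 3)*(g + 3)*(g^2 + g - 12) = (g - 3)^2*(g + 3)*(g + 4)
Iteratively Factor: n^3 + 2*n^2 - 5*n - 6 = (n + 3)*(n^2 - n - 2) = (n + 1)*(n + 3)*(n - 2)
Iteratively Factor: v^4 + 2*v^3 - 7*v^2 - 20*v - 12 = (v - 3)*(v^3 + 5*v^2 + 8*v + 4) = (v - 3)*(v + 2)*(v^2 + 3*v + 2) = (v - 3)*(v + 1)*(v + 2)*(v + 2)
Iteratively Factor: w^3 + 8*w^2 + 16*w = (w + 4)*(w^2 + 4*w) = (w + 4)^2*(w)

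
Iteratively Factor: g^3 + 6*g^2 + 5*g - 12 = (g + 3)*(g^2 + 3*g - 4) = (g - 1)*(g + 3)*(g + 4)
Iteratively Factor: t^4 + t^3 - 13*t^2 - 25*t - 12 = (t - 4)*(t^3 + 5*t^2 + 7*t + 3) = (t - 4)*(t + 3)*(t^2 + 2*t + 1) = (t - 4)*(t + 1)*(t + 3)*(t + 1)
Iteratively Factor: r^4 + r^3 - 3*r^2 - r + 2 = (r - 1)*(r^3 + 2*r^2 - r - 2) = (r - 1)*(r + 2)*(r^2 - 1) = (r - 1)^2*(r + 2)*(r + 1)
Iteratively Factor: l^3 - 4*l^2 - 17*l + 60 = (l - 5)*(l^2 + l - 12) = (l - 5)*(l - 3)*(l + 4)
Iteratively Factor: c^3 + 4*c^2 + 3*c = (c + 1)*(c^2 + 3*c) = c*(c + 1)*(c + 3)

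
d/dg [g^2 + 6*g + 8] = 2*g + 6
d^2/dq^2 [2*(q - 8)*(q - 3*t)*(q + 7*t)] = 12*q + 16*t - 32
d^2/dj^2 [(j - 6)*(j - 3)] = 2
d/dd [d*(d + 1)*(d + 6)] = 3*d^2 + 14*d + 6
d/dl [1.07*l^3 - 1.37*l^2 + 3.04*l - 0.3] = 3.21*l^2 - 2.74*l + 3.04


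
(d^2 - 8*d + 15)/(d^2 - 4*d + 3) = (d - 5)/(d - 1)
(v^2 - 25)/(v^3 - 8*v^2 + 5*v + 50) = (v + 5)/(v^2 - 3*v - 10)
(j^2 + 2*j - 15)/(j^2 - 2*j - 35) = (j - 3)/(j - 7)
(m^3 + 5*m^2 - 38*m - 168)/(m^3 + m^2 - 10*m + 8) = (m^2 + m - 42)/(m^2 - 3*m + 2)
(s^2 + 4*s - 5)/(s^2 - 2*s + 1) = (s + 5)/(s - 1)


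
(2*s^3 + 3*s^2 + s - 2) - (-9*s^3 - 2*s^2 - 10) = 11*s^3 + 5*s^2 + s + 8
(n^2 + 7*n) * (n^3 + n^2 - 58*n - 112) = n^5 + 8*n^4 - 51*n^3 - 518*n^2 - 784*n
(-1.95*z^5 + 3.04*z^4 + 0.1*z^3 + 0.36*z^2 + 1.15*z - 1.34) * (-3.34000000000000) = 6.513*z^5 - 10.1536*z^4 - 0.334*z^3 - 1.2024*z^2 - 3.841*z + 4.4756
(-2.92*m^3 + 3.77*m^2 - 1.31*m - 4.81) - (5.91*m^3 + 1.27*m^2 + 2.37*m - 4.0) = -8.83*m^3 + 2.5*m^2 - 3.68*m - 0.81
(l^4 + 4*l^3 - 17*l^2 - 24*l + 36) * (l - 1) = l^5 + 3*l^4 - 21*l^3 - 7*l^2 + 60*l - 36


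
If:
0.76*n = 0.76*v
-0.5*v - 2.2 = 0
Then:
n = -4.40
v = -4.40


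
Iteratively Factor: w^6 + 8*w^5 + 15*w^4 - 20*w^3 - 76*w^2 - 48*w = (w + 1)*(w^5 + 7*w^4 + 8*w^3 - 28*w^2 - 48*w) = w*(w + 1)*(w^4 + 7*w^3 + 8*w^2 - 28*w - 48) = w*(w - 2)*(w + 1)*(w^3 + 9*w^2 + 26*w + 24) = w*(w - 2)*(w + 1)*(w + 4)*(w^2 + 5*w + 6) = w*(w - 2)*(w + 1)*(w + 2)*(w + 4)*(w + 3)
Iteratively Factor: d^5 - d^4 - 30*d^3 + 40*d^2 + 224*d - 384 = (d - 2)*(d^4 + d^3 - 28*d^2 - 16*d + 192) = (d - 3)*(d - 2)*(d^3 + 4*d^2 - 16*d - 64) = (d - 4)*(d - 3)*(d - 2)*(d^2 + 8*d + 16) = (d - 4)*(d - 3)*(d - 2)*(d + 4)*(d + 4)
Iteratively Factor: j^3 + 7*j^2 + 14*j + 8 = (j + 2)*(j^2 + 5*j + 4) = (j + 2)*(j + 4)*(j + 1)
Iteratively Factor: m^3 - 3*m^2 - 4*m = (m)*(m^2 - 3*m - 4) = m*(m + 1)*(m - 4)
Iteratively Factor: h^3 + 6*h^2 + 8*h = (h + 2)*(h^2 + 4*h) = (h + 2)*(h + 4)*(h)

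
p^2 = p^2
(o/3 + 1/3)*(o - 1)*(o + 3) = o^3/3 + o^2 - o/3 - 1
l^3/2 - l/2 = l*(l/2 + 1/2)*(l - 1)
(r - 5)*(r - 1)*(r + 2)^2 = r^4 - 2*r^3 - 15*r^2 - 4*r + 20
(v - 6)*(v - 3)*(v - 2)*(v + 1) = v^4 - 10*v^3 + 25*v^2 - 36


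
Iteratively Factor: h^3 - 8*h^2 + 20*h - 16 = (h - 4)*(h^2 - 4*h + 4) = (h - 4)*(h - 2)*(h - 2)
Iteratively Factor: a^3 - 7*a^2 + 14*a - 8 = (a - 4)*(a^2 - 3*a + 2) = (a - 4)*(a - 2)*(a - 1)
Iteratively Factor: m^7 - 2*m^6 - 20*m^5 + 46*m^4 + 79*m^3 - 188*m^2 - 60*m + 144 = (m + 1)*(m^6 - 3*m^5 - 17*m^4 + 63*m^3 + 16*m^2 - 204*m + 144) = (m - 1)*(m + 1)*(m^5 - 2*m^4 - 19*m^3 + 44*m^2 + 60*m - 144) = (m - 2)*(m - 1)*(m + 1)*(m^4 - 19*m^2 + 6*m + 72) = (m - 2)*(m - 1)*(m + 1)*(m + 2)*(m^3 - 2*m^2 - 15*m + 36) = (m - 3)*(m - 2)*(m - 1)*(m + 1)*(m + 2)*(m^2 + m - 12) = (m - 3)*(m - 2)*(m - 1)*(m + 1)*(m + 2)*(m + 4)*(m - 3)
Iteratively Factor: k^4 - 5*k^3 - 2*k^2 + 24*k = (k - 4)*(k^3 - k^2 - 6*k) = (k - 4)*(k - 3)*(k^2 + 2*k) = k*(k - 4)*(k - 3)*(k + 2)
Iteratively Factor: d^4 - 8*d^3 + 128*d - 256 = (d - 4)*(d^3 - 4*d^2 - 16*d + 64) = (d - 4)*(d + 4)*(d^2 - 8*d + 16) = (d - 4)^2*(d + 4)*(d - 4)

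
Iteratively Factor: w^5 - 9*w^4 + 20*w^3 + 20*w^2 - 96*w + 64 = (w - 2)*(w^4 - 7*w^3 + 6*w^2 + 32*w - 32) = (w - 2)*(w + 2)*(w^3 - 9*w^2 + 24*w - 16) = (w - 4)*(w - 2)*(w + 2)*(w^2 - 5*w + 4) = (w - 4)^2*(w - 2)*(w + 2)*(w - 1)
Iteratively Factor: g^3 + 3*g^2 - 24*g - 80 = (g + 4)*(g^2 - g - 20) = (g + 4)^2*(g - 5)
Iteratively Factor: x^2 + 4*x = (x)*(x + 4)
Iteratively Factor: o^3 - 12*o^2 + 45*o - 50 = (o - 5)*(o^2 - 7*o + 10) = (o - 5)^2*(o - 2)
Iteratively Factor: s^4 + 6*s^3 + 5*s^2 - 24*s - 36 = (s + 3)*(s^3 + 3*s^2 - 4*s - 12) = (s + 2)*(s + 3)*(s^2 + s - 6) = (s - 2)*(s + 2)*(s + 3)*(s + 3)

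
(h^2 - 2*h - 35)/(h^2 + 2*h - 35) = (h^2 - 2*h - 35)/(h^2 + 2*h - 35)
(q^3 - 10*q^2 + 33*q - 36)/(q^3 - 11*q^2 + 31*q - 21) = (q^2 - 7*q + 12)/(q^2 - 8*q + 7)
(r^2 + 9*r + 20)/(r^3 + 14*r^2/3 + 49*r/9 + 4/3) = 9*(r^2 + 9*r + 20)/(9*r^3 + 42*r^2 + 49*r + 12)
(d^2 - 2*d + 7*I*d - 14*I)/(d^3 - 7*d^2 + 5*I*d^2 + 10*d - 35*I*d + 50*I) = (d + 7*I)/(d^2 + 5*d*(-1 + I) - 25*I)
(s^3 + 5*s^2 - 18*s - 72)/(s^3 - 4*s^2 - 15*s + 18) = (s^2 + 2*s - 24)/(s^2 - 7*s + 6)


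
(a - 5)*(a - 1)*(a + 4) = a^3 - 2*a^2 - 19*a + 20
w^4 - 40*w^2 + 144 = (w - 6)*(w - 2)*(w + 2)*(w + 6)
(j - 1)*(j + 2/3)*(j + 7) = j^3 + 20*j^2/3 - 3*j - 14/3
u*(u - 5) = u^2 - 5*u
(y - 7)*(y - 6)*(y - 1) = y^3 - 14*y^2 + 55*y - 42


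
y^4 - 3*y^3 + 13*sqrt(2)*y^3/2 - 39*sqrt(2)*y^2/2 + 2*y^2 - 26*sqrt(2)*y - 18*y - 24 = (y - 4)*(y + 1)*(y + sqrt(2)/2)*(y + 6*sqrt(2))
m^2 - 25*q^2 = (m - 5*q)*(m + 5*q)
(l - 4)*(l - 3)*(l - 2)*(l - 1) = l^4 - 10*l^3 + 35*l^2 - 50*l + 24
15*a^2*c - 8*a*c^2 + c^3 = c*(-5*a + c)*(-3*a + c)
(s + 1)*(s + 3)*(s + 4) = s^3 + 8*s^2 + 19*s + 12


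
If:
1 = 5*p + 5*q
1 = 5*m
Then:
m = 1/5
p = 1/5 - q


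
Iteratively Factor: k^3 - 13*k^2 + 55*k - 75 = (k - 3)*(k^2 - 10*k + 25) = (k - 5)*(k - 3)*(k - 5)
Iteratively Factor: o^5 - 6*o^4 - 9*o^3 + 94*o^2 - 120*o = (o - 3)*(o^4 - 3*o^3 - 18*o^2 + 40*o) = o*(o - 3)*(o^3 - 3*o^2 - 18*o + 40) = o*(o - 5)*(o - 3)*(o^2 + 2*o - 8) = o*(o - 5)*(o - 3)*(o - 2)*(o + 4)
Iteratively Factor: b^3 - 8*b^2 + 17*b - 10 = (b - 5)*(b^2 - 3*b + 2) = (b - 5)*(b - 1)*(b - 2)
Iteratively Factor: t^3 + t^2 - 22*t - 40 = (t + 2)*(t^2 - t - 20) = (t - 5)*(t + 2)*(t + 4)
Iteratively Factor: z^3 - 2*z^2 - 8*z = (z)*(z^2 - 2*z - 8) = z*(z - 4)*(z + 2)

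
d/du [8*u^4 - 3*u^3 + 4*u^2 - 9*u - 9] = 32*u^3 - 9*u^2 + 8*u - 9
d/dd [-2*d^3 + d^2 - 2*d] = -6*d^2 + 2*d - 2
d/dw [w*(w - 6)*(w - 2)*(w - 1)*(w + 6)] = 5*w^4 - 12*w^3 - 102*w^2 + 216*w - 72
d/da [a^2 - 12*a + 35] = 2*a - 12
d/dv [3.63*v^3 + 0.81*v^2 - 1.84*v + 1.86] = 10.89*v^2 + 1.62*v - 1.84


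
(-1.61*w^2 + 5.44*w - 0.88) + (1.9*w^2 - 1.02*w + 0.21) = 0.29*w^2 + 4.42*w - 0.67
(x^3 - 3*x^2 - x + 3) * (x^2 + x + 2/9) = x^5 - 2*x^4 - 34*x^3/9 + 4*x^2/3 + 25*x/9 + 2/3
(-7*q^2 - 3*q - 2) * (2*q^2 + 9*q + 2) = -14*q^4 - 69*q^3 - 45*q^2 - 24*q - 4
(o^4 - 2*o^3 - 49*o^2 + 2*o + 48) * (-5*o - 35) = -5*o^5 - 25*o^4 + 315*o^3 + 1705*o^2 - 310*o - 1680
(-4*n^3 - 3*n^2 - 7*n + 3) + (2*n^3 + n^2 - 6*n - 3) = -2*n^3 - 2*n^2 - 13*n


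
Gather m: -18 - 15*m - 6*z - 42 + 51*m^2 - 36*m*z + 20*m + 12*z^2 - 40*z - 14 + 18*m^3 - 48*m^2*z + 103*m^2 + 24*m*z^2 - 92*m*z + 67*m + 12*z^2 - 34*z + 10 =18*m^3 + m^2*(154 - 48*z) + m*(24*z^2 - 128*z + 72) + 24*z^2 - 80*z - 64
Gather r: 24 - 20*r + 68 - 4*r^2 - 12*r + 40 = -4*r^2 - 32*r + 132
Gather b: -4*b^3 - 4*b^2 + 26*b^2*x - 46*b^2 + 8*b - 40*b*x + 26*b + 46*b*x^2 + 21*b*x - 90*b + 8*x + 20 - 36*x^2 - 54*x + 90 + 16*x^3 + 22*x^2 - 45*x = -4*b^3 + b^2*(26*x - 50) + b*(46*x^2 - 19*x - 56) + 16*x^3 - 14*x^2 - 91*x + 110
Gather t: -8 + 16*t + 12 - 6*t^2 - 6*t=-6*t^2 + 10*t + 4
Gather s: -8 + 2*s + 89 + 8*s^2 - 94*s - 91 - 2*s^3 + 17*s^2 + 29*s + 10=-2*s^3 + 25*s^2 - 63*s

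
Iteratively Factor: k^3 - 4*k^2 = (k)*(k^2 - 4*k) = k*(k - 4)*(k)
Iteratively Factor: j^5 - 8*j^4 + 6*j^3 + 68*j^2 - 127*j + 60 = (j - 1)*(j^4 - 7*j^3 - j^2 + 67*j - 60) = (j - 4)*(j - 1)*(j^3 - 3*j^2 - 13*j + 15) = (j - 4)*(j - 1)^2*(j^2 - 2*j - 15) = (j - 5)*(j - 4)*(j - 1)^2*(j + 3)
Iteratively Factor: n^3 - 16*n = (n)*(n^2 - 16) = n*(n - 4)*(n + 4)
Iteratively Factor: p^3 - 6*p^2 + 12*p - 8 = (p - 2)*(p^2 - 4*p + 4) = (p - 2)^2*(p - 2)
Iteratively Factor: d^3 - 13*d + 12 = (d + 4)*(d^2 - 4*d + 3) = (d - 1)*(d + 4)*(d - 3)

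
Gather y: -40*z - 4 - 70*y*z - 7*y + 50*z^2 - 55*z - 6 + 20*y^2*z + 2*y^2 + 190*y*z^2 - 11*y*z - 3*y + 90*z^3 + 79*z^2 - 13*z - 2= y^2*(20*z + 2) + y*(190*z^2 - 81*z - 10) + 90*z^3 + 129*z^2 - 108*z - 12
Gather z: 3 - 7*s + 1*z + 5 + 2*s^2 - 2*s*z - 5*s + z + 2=2*s^2 - 12*s + z*(2 - 2*s) + 10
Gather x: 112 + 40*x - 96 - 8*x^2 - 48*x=-8*x^2 - 8*x + 16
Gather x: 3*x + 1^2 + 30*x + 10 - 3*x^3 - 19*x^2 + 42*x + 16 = -3*x^3 - 19*x^2 + 75*x + 27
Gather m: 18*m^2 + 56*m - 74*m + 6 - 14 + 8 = 18*m^2 - 18*m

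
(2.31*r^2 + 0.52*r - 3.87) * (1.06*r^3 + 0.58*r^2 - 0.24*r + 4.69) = 2.4486*r^5 + 1.891*r^4 - 4.355*r^3 + 8.4645*r^2 + 3.3676*r - 18.1503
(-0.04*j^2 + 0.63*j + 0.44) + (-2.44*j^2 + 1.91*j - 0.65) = -2.48*j^2 + 2.54*j - 0.21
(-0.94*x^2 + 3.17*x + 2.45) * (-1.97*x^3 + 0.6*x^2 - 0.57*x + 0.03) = 1.8518*x^5 - 6.8089*x^4 - 2.3887*x^3 - 0.3651*x^2 - 1.3014*x + 0.0735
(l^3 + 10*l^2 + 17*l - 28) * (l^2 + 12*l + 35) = l^5 + 22*l^4 + 172*l^3 + 526*l^2 + 259*l - 980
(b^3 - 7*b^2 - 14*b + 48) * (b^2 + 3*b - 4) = b^5 - 4*b^4 - 39*b^3 + 34*b^2 + 200*b - 192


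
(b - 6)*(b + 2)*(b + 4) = b^3 - 28*b - 48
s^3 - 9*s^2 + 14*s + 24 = (s - 6)*(s - 4)*(s + 1)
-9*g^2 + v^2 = (-3*g + v)*(3*g + v)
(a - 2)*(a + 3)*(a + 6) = a^3 + 7*a^2 - 36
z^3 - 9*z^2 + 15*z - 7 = (z - 7)*(z - 1)^2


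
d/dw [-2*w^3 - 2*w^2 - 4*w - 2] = -6*w^2 - 4*w - 4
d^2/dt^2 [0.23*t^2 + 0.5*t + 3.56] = 0.460000000000000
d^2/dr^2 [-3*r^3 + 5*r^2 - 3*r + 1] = 10 - 18*r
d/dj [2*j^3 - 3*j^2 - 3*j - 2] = 6*j^2 - 6*j - 3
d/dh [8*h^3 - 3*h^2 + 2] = 6*h*(4*h - 1)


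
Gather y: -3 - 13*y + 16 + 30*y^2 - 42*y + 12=30*y^2 - 55*y + 25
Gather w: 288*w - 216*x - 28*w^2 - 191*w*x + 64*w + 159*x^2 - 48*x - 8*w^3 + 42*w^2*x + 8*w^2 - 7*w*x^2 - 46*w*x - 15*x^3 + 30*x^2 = -8*w^3 + w^2*(42*x - 20) + w*(-7*x^2 - 237*x + 352) - 15*x^3 + 189*x^2 - 264*x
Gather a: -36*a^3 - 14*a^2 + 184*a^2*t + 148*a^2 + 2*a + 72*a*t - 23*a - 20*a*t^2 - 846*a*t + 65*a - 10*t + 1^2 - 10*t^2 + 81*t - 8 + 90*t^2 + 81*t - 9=-36*a^3 + a^2*(184*t + 134) + a*(-20*t^2 - 774*t + 44) + 80*t^2 + 152*t - 16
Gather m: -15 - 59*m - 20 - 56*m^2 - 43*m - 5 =-56*m^2 - 102*m - 40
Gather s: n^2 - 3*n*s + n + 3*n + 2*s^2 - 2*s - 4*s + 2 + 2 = n^2 + 4*n + 2*s^2 + s*(-3*n - 6) + 4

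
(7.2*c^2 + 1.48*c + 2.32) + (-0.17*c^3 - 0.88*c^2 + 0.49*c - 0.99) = -0.17*c^3 + 6.32*c^2 + 1.97*c + 1.33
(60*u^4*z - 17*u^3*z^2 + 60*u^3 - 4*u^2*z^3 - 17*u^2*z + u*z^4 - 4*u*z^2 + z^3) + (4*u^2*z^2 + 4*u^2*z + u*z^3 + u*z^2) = 60*u^4*z - 17*u^3*z^2 + 60*u^3 - 4*u^2*z^3 + 4*u^2*z^2 - 13*u^2*z + u*z^4 + u*z^3 - 3*u*z^2 + z^3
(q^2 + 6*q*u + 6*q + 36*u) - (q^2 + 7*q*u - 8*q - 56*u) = -q*u + 14*q + 92*u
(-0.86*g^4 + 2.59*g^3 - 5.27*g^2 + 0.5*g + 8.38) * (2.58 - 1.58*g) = 1.3588*g^5 - 6.311*g^4 + 15.0088*g^3 - 14.3866*g^2 - 11.9504*g + 21.6204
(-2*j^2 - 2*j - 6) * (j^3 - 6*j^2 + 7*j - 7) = -2*j^5 + 10*j^4 - 8*j^3 + 36*j^2 - 28*j + 42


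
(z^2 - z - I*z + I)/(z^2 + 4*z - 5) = (z - I)/(z + 5)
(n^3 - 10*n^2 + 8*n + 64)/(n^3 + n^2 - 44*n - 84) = (n^2 - 12*n + 32)/(n^2 - n - 42)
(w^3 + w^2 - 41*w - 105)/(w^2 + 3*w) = w - 2 - 35/w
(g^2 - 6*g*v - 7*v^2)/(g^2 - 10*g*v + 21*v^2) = (-g - v)/(-g + 3*v)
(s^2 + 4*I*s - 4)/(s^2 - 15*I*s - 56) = (-s^2 - 4*I*s + 4)/(-s^2 + 15*I*s + 56)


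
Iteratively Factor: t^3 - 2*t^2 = (t - 2)*(t^2) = t*(t - 2)*(t)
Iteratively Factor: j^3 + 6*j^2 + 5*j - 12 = (j - 1)*(j^2 + 7*j + 12) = (j - 1)*(j + 4)*(j + 3)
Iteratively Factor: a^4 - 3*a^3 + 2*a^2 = (a - 1)*(a^3 - 2*a^2) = a*(a - 1)*(a^2 - 2*a) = a*(a - 2)*(a - 1)*(a)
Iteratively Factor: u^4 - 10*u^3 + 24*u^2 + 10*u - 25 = (u - 5)*(u^3 - 5*u^2 - u + 5) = (u - 5)^2*(u^2 - 1) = (u - 5)^2*(u + 1)*(u - 1)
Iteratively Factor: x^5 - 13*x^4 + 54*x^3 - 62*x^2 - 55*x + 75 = (x - 5)*(x^4 - 8*x^3 + 14*x^2 + 8*x - 15) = (x - 5)*(x - 1)*(x^3 - 7*x^2 + 7*x + 15) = (x - 5)^2*(x - 1)*(x^2 - 2*x - 3) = (x - 5)^2*(x - 3)*(x - 1)*(x + 1)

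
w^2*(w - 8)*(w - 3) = w^4 - 11*w^3 + 24*w^2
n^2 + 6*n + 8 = (n + 2)*(n + 4)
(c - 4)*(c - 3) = c^2 - 7*c + 12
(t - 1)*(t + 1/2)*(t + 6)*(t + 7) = t^4 + 25*t^3/2 + 35*t^2 - 55*t/2 - 21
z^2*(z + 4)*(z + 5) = z^4 + 9*z^3 + 20*z^2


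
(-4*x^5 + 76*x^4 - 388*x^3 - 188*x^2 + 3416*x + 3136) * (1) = -4*x^5 + 76*x^4 - 388*x^3 - 188*x^2 + 3416*x + 3136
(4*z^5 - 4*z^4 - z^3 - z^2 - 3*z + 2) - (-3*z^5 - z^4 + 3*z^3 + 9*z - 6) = 7*z^5 - 3*z^4 - 4*z^3 - z^2 - 12*z + 8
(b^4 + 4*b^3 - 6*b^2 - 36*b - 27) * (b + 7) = b^5 + 11*b^4 + 22*b^3 - 78*b^2 - 279*b - 189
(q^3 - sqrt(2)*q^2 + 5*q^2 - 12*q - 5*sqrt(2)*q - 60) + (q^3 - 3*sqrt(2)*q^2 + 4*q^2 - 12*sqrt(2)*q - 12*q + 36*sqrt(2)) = 2*q^3 - 4*sqrt(2)*q^2 + 9*q^2 - 17*sqrt(2)*q - 24*q - 60 + 36*sqrt(2)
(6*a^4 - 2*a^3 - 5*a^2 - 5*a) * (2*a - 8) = 12*a^5 - 52*a^4 + 6*a^3 + 30*a^2 + 40*a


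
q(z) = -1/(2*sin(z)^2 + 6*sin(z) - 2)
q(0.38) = -2.00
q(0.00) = 0.50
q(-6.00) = 5.98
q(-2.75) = 0.25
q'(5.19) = 0.03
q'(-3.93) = -0.59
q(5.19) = 0.17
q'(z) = -(-4*sin(z)*cos(z) - 6*cos(z))/(2*sin(z)^2 + 6*sin(z) - 2)^2 = (2*sin(z) + 3)*cos(z)/(2*(3*sin(z) - cos(z)^2)^2)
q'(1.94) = -0.12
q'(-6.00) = 243.99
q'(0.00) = 1.50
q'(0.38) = 27.72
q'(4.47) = -0.01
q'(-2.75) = -0.26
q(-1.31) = 0.17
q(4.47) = 0.17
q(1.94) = -0.19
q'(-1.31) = 0.02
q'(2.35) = -0.58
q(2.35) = -0.30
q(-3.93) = -0.31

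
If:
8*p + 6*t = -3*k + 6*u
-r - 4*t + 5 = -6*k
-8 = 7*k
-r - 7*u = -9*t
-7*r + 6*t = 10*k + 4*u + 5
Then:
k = -8/7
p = 159/868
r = 197/217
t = -150/217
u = -221/217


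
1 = 1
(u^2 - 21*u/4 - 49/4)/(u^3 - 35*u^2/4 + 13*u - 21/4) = (4*u + 7)/(4*u^2 - 7*u + 3)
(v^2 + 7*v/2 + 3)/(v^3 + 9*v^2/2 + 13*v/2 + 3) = 1/(v + 1)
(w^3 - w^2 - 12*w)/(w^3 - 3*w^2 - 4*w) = (w + 3)/(w + 1)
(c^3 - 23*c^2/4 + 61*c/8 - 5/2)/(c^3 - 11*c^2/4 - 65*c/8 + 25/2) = (2*c - 1)/(2*c + 5)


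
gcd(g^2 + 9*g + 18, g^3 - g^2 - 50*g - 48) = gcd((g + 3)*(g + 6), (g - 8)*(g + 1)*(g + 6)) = g + 6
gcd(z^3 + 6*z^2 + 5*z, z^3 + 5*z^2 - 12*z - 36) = 1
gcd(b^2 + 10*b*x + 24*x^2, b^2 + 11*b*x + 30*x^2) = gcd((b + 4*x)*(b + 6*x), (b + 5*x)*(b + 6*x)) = b + 6*x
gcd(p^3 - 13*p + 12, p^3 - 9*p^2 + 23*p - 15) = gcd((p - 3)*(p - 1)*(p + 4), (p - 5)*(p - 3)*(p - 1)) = p^2 - 4*p + 3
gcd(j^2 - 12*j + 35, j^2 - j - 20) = j - 5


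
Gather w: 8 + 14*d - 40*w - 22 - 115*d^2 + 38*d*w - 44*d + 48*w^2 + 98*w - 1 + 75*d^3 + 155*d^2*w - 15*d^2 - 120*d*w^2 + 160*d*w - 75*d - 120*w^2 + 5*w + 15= 75*d^3 - 130*d^2 - 105*d + w^2*(-120*d - 72) + w*(155*d^2 + 198*d + 63)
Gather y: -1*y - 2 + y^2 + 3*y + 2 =y^2 + 2*y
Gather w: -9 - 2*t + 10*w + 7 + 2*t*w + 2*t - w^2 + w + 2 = -w^2 + w*(2*t + 11)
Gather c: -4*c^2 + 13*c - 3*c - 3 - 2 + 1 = -4*c^2 + 10*c - 4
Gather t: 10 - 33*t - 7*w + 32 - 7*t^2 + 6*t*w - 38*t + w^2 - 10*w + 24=-7*t^2 + t*(6*w - 71) + w^2 - 17*w + 66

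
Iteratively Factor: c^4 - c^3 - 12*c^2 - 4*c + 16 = (c + 2)*(c^3 - 3*c^2 - 6*c + 8) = (c + 2)^2*(c^2 - 5*c + 4) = (c - 1)*(c + 2)^2*(c - 4)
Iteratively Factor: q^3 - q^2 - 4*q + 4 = (q - 1)*(q^2 - 4) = (q - 2)*(q - 1)*(q + 2)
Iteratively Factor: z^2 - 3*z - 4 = (z - 4)*(z + 1)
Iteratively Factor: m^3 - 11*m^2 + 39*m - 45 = (m - 3)*(m^2 - 8*m + 15) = (m - 3)^2*(m - 5)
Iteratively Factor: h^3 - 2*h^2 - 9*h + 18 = (h - 3)*(h^2 + h - 6) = (h - 3)*(h - 2)*(h + 3)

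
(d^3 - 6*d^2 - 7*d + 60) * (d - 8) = d^4 - 14*d^3 + 41*d^2 + 116*d - 480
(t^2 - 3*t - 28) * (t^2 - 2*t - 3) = t^4 - 5*t^3 - 25*t^2 + 65*t + 84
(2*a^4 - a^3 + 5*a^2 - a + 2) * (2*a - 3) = 4*a^5 - 8*a^4 + 13*a^3 - 17*a^2 + 7*a - 6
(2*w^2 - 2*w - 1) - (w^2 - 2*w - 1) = w^2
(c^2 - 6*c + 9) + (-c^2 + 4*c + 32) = 41 - 2*c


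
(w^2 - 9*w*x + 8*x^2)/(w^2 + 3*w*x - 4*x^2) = (w - 8*x)/(w + 4*x)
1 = 1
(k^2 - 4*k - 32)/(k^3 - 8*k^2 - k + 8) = (k + 4)/(k^2 - 1)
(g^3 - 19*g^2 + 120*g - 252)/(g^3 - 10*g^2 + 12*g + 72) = (g - 7)/(g + 2)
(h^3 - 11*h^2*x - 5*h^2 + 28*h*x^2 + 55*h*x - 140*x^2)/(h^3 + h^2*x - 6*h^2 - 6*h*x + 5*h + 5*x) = (h^2 - 11*h*x + 28*x^2)/(h^2 + h*x - h - x)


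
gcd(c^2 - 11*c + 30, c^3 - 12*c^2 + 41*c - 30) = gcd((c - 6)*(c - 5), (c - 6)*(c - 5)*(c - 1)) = c^2 - 11*c + 30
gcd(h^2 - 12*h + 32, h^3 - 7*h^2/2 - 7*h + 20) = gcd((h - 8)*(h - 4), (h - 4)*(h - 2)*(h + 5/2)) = h - 4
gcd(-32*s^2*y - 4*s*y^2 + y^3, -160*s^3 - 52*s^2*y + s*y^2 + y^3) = -32*s^2 - 4*s*y + y^2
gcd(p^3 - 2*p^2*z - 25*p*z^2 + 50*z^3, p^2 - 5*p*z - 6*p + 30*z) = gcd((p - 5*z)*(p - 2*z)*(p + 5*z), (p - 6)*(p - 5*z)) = -p + 5*z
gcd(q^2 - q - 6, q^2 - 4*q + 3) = q - 3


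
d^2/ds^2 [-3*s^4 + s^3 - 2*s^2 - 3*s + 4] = -36*s^2 + 6*s - 4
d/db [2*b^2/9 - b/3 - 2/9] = 4*b/9 - 1/3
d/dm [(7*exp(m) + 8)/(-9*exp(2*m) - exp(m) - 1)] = ((7*exp(m) + 8)*(18*exp(m) + 1) - 63*exp(2*m) - 7*exp(m) - 7)*exp(m)/(9*exp(2*m) + exp(m) + 1)^2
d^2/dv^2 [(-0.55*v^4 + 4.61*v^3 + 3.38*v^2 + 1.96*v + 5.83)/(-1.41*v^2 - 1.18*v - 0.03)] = (2.18691*v^6 + 5.49054000000001*v^5 + 4.73450999999999*v^4 - 8.68246600000001*v^3 - 69.659118*v^2 - 57.72717*v - 15.609482)/(2.803221*v^6 + 7.037874*v^5 + 6.068781*v^4 + 1.942516*v^3 + 0.129123*v^2 + 0.003186*v + 2.7e-5)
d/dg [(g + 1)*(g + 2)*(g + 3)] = 3*g^2 + 12*g + 11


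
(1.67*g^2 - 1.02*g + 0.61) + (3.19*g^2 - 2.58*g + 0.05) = 4.86*g^2 - 3.6*g + 0.66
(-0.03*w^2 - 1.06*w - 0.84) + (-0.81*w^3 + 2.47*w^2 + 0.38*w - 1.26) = -0.81*w^3 + 2.44*w^2 - 0.68*w - 2.1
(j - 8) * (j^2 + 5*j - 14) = j^3 - 3*j^2 - 54*j + 112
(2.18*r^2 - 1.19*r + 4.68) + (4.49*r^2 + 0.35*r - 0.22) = 6.67*r^2 - 0.84*r + 4.46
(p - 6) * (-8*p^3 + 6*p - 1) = -8*p^4 + 48*p^3 + 6*p^2 - 37*p + 6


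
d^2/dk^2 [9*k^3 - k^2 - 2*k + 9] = 54*k - 2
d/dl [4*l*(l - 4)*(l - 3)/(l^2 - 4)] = 4*(l^4 - 24*l^2 + 56*l - 48)/(l^4 - 8*l^2 + 16)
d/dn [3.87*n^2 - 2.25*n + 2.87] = 7.74*n - 2.25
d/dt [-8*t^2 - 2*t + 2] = -16*t - 2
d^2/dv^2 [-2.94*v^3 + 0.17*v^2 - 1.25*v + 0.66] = 0.34 - 17.64*v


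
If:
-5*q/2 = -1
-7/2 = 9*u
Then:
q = 2/5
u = -7/18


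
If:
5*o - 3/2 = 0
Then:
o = 3/10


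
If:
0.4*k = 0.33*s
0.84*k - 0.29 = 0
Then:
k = 0.35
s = 0.42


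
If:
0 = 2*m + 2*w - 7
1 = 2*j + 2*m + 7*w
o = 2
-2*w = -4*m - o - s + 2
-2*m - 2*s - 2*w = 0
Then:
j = -59/8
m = 7/4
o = 2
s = -7/2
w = 7/4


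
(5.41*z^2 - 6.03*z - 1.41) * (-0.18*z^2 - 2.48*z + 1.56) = -0.9738*z^4 - 12.3314*z^3 + 23.6478*z^2 - 5.91*z - 2.1996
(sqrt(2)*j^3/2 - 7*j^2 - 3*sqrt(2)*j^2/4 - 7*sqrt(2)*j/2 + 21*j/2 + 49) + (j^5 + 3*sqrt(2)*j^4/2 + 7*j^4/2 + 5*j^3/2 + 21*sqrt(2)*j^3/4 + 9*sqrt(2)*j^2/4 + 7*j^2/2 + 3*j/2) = j^5 + 3*sqrt(2)*j^4/2 + 7*j^4/2 + 5*j^3/2 + 23*sqrt(2)*j^3/4 - 7*j^2/2 + 3*sqrt(2)*j^2/2 - 7*sqrt(2)*j/2 + 12*j + 49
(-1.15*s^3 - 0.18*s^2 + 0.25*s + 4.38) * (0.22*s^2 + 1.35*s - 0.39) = -0.253*s^5 - 1.5921*s^4 + 0.2605*s^3 + 1.3713*s^2 + 5.8155*s - 1.7082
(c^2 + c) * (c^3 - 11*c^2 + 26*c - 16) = c^5 - 10*c^4 + 15*c^3 + 10*c^2 - 16*c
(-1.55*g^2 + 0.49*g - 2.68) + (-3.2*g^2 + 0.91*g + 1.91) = -4.75*g^2 + 1.4*g - 0.77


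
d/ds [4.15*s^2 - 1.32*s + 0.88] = 8.3*s - 1.32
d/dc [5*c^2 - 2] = 10*c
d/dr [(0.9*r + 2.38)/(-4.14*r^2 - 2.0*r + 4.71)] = (3.726*r^2 + 19.7064*r + 8.999)/(17.1396*r^4 + 16.56*r^3 - 34.9988*r^2 - 18.84*r + 22.1841)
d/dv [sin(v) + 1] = cos(v)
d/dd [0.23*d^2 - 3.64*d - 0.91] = 0.46*d - 3.64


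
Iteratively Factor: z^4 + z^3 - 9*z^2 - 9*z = (z)*(z^3 + z^2 - 9*z - 9) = z*(z + 3)*(z^2 - 2*z - 3) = z*(z - 3)*(z + 3)*(z + 1)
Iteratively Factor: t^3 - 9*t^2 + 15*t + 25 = (t + 1)*(t^2 - 10*t + 25) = (t - 5)*(t + 1)*(t - 5)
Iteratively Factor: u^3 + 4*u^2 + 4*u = (u)*(u^2 + 4*u + 4) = u*(u + 2)*(u + 2)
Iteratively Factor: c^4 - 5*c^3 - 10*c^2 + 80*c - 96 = (c - 2)*(c^3 - 3*c^2 - 16*c + 48) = (c - 3)*(c - 2)*(c^2 - 16) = (c - 3)*(c - 2)*(c + 4)*(c - 4)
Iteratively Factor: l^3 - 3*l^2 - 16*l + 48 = (l - 4)*(l^2 + l - 12) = (l - 4)*(l - 3)*(l + 4)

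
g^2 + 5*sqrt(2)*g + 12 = (g + 2*sqrt(2))*(g + 3*sqrt(2))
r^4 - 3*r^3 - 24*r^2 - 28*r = r*(r - 7)*(r + 2)^2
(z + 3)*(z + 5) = z^2 + 8*z + 15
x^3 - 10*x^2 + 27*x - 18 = (x - 6)*(x - 3)*(x - 1)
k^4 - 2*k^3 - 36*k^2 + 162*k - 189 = (k - 3)^3*(k + 7)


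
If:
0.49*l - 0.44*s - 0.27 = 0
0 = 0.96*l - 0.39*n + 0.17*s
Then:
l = 0.897959183673469*s + 0.551020408163265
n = 2.64625850340136*s + 1.3563579277865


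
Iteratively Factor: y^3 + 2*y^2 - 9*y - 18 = (y + 2)*(y^2 - 9) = (y + 2)*(y + 3)*(y - 3)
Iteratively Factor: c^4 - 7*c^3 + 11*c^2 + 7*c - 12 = (c - 3)*(c^3 - 4*c^2 - c + 4) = (c - 4)*(c - 3)*(c^2 - 1) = (c - 4)*(c - 3)*(c + 1)*(c - 1)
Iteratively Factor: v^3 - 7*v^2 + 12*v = (v - 3)*(v^2 - 4*v) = (v - 4)*(v - 3)*(v)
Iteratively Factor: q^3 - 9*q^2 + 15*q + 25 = (q + 1)*(q^2 - 10*q + 25) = (q - 5)*(q + 1)*(q - 5)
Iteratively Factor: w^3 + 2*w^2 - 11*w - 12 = (w + 1)*(w^2 + w - 12) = (w + 1)*(w + 4)*(w - 3)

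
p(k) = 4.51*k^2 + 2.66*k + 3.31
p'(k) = 9.02*k + 2.66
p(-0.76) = 3.89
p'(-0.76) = -4.20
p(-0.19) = 2.97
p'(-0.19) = 0.95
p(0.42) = 5.22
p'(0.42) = 6.45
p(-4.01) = 65.16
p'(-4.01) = -33.51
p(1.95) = 25.65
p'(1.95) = 20.25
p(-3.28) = 43.11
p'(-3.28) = -26.93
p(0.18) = 3.93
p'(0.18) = 4.28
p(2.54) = 39.16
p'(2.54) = 25.57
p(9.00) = 392.56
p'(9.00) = 83.84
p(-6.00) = 149.71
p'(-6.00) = -51.46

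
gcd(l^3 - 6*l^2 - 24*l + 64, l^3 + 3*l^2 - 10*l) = l - 2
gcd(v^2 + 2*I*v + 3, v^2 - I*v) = v - I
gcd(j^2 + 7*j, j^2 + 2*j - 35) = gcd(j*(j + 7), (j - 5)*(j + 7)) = j + 7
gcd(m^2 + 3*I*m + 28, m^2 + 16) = m - 4*I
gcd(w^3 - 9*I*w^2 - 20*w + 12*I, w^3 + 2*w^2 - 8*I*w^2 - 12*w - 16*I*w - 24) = w^2 - 8*I*w - 12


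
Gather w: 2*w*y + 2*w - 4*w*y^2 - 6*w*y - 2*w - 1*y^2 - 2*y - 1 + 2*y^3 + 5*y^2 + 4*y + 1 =w*(-4*y^2 - 4*y) + 2*y^3 + 4*y^2 + 2*y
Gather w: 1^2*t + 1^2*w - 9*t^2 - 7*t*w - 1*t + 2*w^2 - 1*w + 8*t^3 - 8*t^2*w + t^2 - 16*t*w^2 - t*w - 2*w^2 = 8*t^3 - 8*t^2 - 16*t*w^2 + w*(-8*t^2 - 8*t)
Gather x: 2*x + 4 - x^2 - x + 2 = -x^2 + x + 6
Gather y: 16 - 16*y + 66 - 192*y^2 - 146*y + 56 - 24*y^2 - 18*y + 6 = -216*y^2 - 180*y + 144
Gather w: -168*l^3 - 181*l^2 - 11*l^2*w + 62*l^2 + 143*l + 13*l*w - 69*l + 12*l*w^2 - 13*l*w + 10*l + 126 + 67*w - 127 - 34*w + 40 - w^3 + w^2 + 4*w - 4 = -168*l^3 - 119*l^2 + 84*l - w^3 + w^2*(12*l + 1) + w*(37 - 11*l^2) + 35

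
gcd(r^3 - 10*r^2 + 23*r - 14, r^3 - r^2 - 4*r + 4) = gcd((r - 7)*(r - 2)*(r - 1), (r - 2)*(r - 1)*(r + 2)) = r^2 - 3*r + 2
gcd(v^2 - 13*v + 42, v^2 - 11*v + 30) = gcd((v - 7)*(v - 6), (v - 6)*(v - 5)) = v - 6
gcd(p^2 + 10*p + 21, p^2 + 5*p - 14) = p + 7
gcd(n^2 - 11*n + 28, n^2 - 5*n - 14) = n - 7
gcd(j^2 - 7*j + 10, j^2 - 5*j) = j - 5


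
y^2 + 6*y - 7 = (y - 1)*(y + 7)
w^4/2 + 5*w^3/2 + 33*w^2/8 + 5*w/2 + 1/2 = (w/2 + 1)*(w + 1/2)^2*(w + 2)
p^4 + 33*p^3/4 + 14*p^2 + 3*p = p*(p + 1/4)*(p + 2)*(p + 6)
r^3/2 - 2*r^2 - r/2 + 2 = (r/2 + 1/2)*(r - 4)*(r - 1)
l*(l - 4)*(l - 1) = l^3 - 5*l^2 + 4*l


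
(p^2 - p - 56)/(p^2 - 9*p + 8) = (p + 7)/(p - 1)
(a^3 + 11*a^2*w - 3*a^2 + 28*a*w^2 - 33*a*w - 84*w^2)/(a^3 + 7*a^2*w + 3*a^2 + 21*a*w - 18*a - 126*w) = (a + 4*w)/(a + 6)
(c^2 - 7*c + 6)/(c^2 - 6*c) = (c - 1)/c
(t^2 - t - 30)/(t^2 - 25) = (t - 6)/(t - 5)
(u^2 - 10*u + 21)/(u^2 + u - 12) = (u - 7)/(u + 4)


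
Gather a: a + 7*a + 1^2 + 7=8*a + 8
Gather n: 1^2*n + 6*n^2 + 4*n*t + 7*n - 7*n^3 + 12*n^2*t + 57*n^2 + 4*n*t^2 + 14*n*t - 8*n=-7*n^3 + n^2*(12*t + 63) + n*(4*t^2 + 18*t)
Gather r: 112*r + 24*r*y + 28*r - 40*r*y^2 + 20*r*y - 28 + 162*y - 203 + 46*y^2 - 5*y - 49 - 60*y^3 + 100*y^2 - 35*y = r*(-40*y^2 + 44*y + 140) - 60*y^3 + 146*y^2 + 122*y - 280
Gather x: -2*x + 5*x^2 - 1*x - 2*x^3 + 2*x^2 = -2*x^3 + 7*x^2 - 3*x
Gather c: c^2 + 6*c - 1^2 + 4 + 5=c^2 + 6*c + 8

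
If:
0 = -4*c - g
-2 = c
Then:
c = -2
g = 8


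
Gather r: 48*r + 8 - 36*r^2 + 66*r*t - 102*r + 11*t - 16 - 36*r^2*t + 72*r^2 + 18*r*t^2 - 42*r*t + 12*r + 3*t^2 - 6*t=r^2*(36 - 36*t) + r*(18*t^2 + 24*t - 42) + 3*t^2 + 5*t - 8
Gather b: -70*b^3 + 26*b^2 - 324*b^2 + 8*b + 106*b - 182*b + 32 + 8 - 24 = -70*b^3 - 298*b^2 - 68*b + 16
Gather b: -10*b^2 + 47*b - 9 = -10*b^2 + 47*b - 9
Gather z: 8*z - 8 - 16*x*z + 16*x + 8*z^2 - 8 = 16*x + 8*z^2 + z*(8 - 16*x) - 16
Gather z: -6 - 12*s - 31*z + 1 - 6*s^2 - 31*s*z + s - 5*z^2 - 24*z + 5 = -6*s^2 - 11*s - 5*z^2 + z*(-31*s - 55)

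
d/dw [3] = 0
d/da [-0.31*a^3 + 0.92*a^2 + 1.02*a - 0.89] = -0.93*a^2 + 1.84*a + 1.02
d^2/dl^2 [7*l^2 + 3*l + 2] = 14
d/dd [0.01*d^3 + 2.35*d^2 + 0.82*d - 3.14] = 0.03*d^2 + 4.7*d + 0.82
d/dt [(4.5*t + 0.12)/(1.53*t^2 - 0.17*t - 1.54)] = (6.885*t^2 - 0.765*t - (3.06*t - 0.17)*(4.5*t + 0.12) - 6.93)/(-1.53*t^2 + 0.17*t + 1.54)^2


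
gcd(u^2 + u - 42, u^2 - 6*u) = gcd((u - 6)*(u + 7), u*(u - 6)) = u - 6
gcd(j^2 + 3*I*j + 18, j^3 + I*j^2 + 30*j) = j + 6*I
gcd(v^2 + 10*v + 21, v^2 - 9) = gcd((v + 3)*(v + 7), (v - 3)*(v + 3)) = v + 3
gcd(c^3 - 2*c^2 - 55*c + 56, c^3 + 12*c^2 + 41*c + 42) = c + 7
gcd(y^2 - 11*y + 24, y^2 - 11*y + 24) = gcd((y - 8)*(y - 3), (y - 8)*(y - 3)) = y^2 - 11*y + 24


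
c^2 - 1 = (c - 1)*(c + 1)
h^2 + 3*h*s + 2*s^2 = (h + s)*(h + 2*s)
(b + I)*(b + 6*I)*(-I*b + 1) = -I*b^3 + 8*b^2 + 13*I*b - 6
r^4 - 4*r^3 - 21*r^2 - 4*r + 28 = (r - 7)*(r - 1)*(r + 2)^2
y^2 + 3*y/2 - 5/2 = (y - 1)*(y + 5/2)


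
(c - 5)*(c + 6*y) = c^2 + 6*c*y - 5*c - 30*y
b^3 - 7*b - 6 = (b - 3)*(b + 1)*(b + 2)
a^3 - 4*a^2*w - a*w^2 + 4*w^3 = (a - 4*w)*(a - w)*(a + w)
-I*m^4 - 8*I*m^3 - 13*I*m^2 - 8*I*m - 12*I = (m + 2)*(m + 6)*(m - I)*(-I*m + 1)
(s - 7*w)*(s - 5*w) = s^2 - 12*s*w + 35*w^2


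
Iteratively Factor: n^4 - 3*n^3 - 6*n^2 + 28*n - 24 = (n - 2)*(n^3 - n^2 - 8*n + 12) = (n - 2)*(n + 3)*(n^2 - 4*n + 4) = (n - 2)^2*(n + 3)*(n - 2)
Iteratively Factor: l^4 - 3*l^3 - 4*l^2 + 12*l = (l - 2)*(l^3 - l^2 - 6*l) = (l - 2)*(l + 2)*(l^2 - 3*l) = (l - 3)*(l - 2)*(l + 2)*(l)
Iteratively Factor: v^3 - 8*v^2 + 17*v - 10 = (v - 2)*(v^2 - 6*v + 5) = (v - 2)*(v - 1)*(v - 5)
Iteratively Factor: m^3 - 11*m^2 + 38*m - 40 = (m - 4)*(m^2 - 7*m + 10) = (m - 5)*(m - 4)*(m - 2)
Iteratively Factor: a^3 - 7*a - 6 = (a + 1)*(a^2 - a - 6) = (a - 3)*(a + 1)*(a + 2)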